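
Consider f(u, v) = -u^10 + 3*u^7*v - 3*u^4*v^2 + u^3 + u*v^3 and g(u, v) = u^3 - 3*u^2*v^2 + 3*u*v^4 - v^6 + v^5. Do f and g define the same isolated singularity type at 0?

The Hessian of f at 0 has rank 0. Corank 2; j^3 = u^3 is a perfect cube, so E-series; the 4-jet and mu = 7 give E_7. The Hessian of g at 0 has rank 0. Corank 2; j^3 = u^3 is a perfect cube, so E-series; the 5-jet and mu = 8 give E_8. f is E_7 but g is E_8, hence not right-equivalent.

No.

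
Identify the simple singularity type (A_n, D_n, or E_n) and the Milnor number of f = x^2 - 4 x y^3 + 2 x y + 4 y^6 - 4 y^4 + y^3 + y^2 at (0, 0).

Type A2, Milnor number mu = 2.

The Hessian of f at 0 has rank 1. Corank 1: A-series; mu = 2 gives A_2.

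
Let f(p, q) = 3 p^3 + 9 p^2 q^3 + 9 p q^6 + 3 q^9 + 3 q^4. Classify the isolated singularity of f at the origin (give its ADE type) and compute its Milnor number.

The Hessian of f at 0 is [[0, 0], [0, 0]] with rank 0, so corank 2. A Groebner basis of the Jacobian ideal J(f) in C{p,q} is {q^3, p^2}; counting standard monomials gives mu = 6. Corank 2; j^3 = 3*p^3 is a perfect cube, so E-series; the 4-jet and mu = 6 give E_6.

Type E_{6}, Milnor number mu = 6.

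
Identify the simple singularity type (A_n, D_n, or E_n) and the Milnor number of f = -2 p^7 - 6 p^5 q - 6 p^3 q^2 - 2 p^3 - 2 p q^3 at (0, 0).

Type E_{7}, Milnor number mu = 7.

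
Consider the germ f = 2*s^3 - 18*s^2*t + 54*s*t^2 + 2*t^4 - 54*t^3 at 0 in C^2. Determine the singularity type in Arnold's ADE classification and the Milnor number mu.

Type E_{6}, Milnor number mu = 6.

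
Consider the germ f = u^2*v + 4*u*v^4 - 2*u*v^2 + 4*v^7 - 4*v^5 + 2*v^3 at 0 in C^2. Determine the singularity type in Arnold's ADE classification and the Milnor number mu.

The Hessian of f at 0 is [[0, 0], [0, 0]] with rank 0, so corank 2. A Groebner basis of the Jacobian ideal J(f) in C{u,v} is {v^3, u^2 + 2*v^2, u*v - v^2}; counting standard monomials gives mu = 4. Corank 2; j^3 = v*(u^2 - 2*u*v + 2*v^2) splits into three distinct lines over C (the quadratic factor has nonzero discriminant), so D_4.

Type D_4, Milnor number mu = 4.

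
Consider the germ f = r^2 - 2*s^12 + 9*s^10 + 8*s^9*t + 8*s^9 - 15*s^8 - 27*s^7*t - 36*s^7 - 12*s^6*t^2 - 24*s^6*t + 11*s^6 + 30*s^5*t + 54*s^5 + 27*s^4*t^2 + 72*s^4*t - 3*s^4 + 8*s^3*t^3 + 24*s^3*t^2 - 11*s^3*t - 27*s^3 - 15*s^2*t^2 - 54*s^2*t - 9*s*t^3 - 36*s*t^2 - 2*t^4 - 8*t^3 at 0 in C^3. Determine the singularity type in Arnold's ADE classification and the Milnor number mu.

The Hessian of f at 0 is [[0, 0, 0], [0, 0, 0], [0, 0, 2]] with rank 1, so corank 2. A Groebner basis of the Jacobian ideal J(f) in C{s,t,r} is {19683*s^2 + 26244*s*t + t^4 + 27*t^3 + 8748*t^2, s^3 + 270*s^2 + 360*s*t + 2*t^3/3 + 120*t^2, s^2*t - 243*s^2 - 324*s*t - 7*t^3/9 - 108*t^2, 162*s^2 + s*t^2 + 216*s*t + 8*t^3/9 + 72*t^2, r}; counting standard monomials gives mu = 7. Corank 2; j^3 = -(3*s + 2*t)^3 is a perfect cube, so E-series; the 4-jet and mu = 7 give E_7.

Type E_{7}, Milnor number mu = 7.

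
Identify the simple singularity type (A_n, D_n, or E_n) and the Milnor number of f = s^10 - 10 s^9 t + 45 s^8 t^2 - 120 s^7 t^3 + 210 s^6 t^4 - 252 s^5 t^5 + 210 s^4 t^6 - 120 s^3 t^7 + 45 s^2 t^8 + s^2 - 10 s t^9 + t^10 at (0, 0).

The Hessian of f at 0 has rank 1. Corank 1: A-series; mu = 9 gives A_9.

Type A9, Milnor number mu = 9.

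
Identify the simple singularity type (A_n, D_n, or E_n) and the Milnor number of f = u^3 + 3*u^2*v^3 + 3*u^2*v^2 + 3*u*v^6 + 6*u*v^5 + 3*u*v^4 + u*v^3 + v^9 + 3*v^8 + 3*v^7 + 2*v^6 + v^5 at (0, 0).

Type E_{7}, Milnor number mu = 7.

The Hessian of f at 0 is [[0, 0], [0, 0]] with rank 0, so corank 2. A Groebner basis of the Jacobian ideal J(f) in C{u,v} is {-u^2 + v^4 - v^3/3, u^3, u^2*v + u^2/3 + v^3/9, u^2 + u*v^2 + v^3/3}; counting standard monomials gives mu = 7. Corank 2; j^3 = u^3 is a perfect cube, so E-series; the 4-jet and mu = 7 give E_7.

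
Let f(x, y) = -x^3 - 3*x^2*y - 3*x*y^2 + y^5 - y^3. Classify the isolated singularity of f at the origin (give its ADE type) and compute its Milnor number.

Type E8, Milnor number mu = 8.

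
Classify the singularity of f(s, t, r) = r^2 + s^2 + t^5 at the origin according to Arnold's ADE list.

The Hessian of f at 0 has rank 2. Corank 1: A-series; mu = 4 gives A_4.

A4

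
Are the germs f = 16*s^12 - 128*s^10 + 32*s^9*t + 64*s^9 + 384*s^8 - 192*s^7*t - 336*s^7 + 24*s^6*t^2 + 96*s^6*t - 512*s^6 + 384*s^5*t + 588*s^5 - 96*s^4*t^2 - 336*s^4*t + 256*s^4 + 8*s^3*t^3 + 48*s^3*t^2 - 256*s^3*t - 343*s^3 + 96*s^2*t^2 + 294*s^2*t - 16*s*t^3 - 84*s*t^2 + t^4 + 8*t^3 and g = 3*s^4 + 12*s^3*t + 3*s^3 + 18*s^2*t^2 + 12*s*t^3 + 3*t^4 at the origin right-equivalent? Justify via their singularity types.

Yes.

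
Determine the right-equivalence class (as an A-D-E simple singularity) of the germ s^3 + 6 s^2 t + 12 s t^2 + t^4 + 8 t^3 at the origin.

E_6

The Hessian of f at 0 has rank 0. Corank 2; j^3 = (s + 2*t)^3 is a perfect cube, so E-series; the 4-jet and mu = 6 give E_6.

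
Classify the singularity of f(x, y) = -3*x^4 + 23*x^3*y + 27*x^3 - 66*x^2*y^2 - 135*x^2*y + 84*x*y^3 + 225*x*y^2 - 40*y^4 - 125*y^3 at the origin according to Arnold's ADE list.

The Hessian of f at 0 is [[0, 0], [0, 0]] with rank 0, so corank 2. A Groebner basis of the Jacobian ideal J(f) in C{x,y} is {19683*x^2 - 65610*x*y + y^4 + 27*y^3 + 54675*y^2, x^3 - 1485*x^2 + 4950*x*y - 20*y^3/3 - 4125*y^2, x^2*y - 567*x^2 + 1890*x*y - 32*y^3/9 - 1575*y^2, -162*x^2 + x*y^2 + 540*x*y - 17*y^3/9 - 450*y^2}; counting standard monomials gives mu = 7. Corank 2; j^3 = (3*x - 5*y)^3 is a perfect cube, so E-series; the 4-jet and mu = 7 give E_7.

E_7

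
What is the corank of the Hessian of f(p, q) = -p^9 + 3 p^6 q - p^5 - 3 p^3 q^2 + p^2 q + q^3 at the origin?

2

Hessian at 0 has rank 0.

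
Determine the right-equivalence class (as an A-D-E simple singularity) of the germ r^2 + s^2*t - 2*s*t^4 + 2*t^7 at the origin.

The Hessian of f at 0 has rank 1. Corank 2; j^3 = s^2*t has shape L^2 M (L != M), so D-series; mu = 8 gives D_8.

D_{8}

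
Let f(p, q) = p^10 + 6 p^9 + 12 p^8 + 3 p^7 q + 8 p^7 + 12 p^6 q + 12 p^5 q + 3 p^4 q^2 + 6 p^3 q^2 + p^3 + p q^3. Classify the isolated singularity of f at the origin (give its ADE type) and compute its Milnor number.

Type E7, Milnor number mu = 7.

The Hessian of f at 0 has rank 0. Corank 2; j^3 = p^3 is a perfect cube, so E-series; the 4-jet and mu = 7 give E_7.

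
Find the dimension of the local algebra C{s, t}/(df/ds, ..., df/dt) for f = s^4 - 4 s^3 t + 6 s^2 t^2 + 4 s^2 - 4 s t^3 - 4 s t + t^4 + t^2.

The Hessian of f at 0 is [[8, -4], [-4, 2]] with rank 1, so corank 1. A Groebner basis of the Jacobian ideal J(f) in C{s,t} is {t^3, s - t/2}; counting standard monomials gives mu = 3. Corank 1: A-series; mu = 3 gives A_3.

3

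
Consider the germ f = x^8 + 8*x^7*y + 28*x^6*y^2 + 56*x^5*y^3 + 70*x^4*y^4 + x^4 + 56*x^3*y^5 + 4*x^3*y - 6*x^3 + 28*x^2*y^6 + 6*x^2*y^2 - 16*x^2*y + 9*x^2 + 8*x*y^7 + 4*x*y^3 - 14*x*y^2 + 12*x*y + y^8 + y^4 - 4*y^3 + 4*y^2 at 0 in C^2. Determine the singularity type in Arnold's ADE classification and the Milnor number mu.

The Hessian of f at 0 is [[18, 12], [12, 8]] with rank 1, so corank 1. A Groebner basis of the Jacobian ideal J(f) in C{x,y} is {x*y^3 + 324*x*y^2 - 2997*x*y + 5832*x + 279*y^3 - 2214*y^2 + 3888*y, -378*x*y^2 + 3402*x*y - 6561*x + y^4 - 324*y^3 + 2511*y^2 - 4374*y, x^2 + 2*x*y - 3*x + y^2 - 2*y}; counting standard monomials gives mu = 7. Corank 1: A-series; mu = 7 gives A_7.

Type A_7, Milnor number mu = 7.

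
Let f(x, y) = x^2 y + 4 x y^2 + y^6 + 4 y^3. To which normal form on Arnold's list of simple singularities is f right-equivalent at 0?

D7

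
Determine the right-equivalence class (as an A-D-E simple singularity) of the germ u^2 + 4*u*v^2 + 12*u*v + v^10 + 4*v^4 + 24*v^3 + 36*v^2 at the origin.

A9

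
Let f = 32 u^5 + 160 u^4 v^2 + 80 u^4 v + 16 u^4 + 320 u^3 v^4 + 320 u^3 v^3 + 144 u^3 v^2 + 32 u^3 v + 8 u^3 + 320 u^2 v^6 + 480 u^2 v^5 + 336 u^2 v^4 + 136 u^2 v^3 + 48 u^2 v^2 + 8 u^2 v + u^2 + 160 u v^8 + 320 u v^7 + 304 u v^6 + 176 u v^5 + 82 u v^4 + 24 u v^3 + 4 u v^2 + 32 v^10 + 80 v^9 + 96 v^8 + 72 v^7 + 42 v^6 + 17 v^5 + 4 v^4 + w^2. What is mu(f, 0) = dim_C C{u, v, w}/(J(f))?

4

The Hessian of f at 0 is [[2, 0, 0], [0, 0, 0], [0, 0, 2]] with rank 2, so corank 1. A Groebner basis of the Jacobian ideal J(f) in C{u,v,w} is {-u/4 + v^3 - v^2/2, u^2, u*v + u/2 + v^2, w}; counting standard monomials gives mu = 4. Corank 1: A-series; mu = 4 gives A_4.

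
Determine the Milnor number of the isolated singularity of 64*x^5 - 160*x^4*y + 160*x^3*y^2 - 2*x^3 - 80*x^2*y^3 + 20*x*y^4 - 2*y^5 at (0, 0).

8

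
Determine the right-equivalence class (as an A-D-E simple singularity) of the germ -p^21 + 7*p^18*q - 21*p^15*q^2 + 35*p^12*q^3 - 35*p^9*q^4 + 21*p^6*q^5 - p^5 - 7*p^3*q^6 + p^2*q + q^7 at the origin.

D_8

The Hessian of f at 0 is [[0, 0], [0, 0]] with rank 0, so corank 2. A Groebner basis of the Jacobian ideal J(f) in C{p,q} is {p^2/7 + q^6, p^3, p*q}; counting standard monomials gives mu = 8. Corank 2; j^3 = p^2*q has shape L^2 M (L != M), so D-series; mu = 8 gives D_8.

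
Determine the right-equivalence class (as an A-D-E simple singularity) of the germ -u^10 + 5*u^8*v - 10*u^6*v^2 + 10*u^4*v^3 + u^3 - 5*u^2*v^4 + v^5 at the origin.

E8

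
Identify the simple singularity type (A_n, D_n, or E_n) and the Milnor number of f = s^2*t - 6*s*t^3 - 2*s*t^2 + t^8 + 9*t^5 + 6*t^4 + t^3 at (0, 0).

The Hessian of f at 0 has rank 0. Corank 2; j^3 = t*(s - t)^2 has shape L^2 M (L != M), so D-series; mu = 9 gives D_9.

Type D_9, Milnor number mu = 9.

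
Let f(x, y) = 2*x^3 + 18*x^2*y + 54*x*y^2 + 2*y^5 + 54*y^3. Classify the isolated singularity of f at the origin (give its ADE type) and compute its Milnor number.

Type E8, Milnor number mu = 8.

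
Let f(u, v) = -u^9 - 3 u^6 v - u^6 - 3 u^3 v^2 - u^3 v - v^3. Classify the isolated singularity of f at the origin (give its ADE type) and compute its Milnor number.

The Hessian of f at 0 has rank 0. Corank 2; j^3 = -v^3 is a perfect cube, so E-series; the 4-jet and mu = 7 give E_7.

Type E7, Milnor number mu = 7.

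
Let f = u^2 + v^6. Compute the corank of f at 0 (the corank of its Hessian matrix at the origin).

1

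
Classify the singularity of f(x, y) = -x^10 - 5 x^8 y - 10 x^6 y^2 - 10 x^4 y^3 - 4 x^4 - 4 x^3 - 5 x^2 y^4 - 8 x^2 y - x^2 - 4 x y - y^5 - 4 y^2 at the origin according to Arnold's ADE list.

A4

The Hessian of f at 0 is [[-2, -4], [-4, -8]] with rank 1, so corank 1. A Groebner basis of the Jacobian ideal J(f) in C{x,y} is {x/64 + y^3 + y^2/8 + y/32, x^2 + x/2 + y, x*y - x/8 + y^2 - y/4}; counting standard monomials gives mu = 4. Corank 1: A-series; mu = 4 gives A_4.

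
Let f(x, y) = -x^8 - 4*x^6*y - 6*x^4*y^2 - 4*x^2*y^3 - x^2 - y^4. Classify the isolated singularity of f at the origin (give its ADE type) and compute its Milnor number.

The Hessian of f at 0 is [[-2, 0], [0, 0]] with rank 1, so corank 1. A Groebner basis of the Jacobian ideal J(f) in C{x,y} is {y^3, x}; counting standard monomials gives mu = 3. Corank 1: A-series; mu = 3 gives A_3.

Type A3, Milnor number mu = 3.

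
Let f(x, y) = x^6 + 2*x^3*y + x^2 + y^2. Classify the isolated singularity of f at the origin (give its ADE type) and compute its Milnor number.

Type A_1, Milnor number mu = 1.

The Hessian of f at 0 has rank 2. Corank 0: nondegenerate Morse point, so A_1.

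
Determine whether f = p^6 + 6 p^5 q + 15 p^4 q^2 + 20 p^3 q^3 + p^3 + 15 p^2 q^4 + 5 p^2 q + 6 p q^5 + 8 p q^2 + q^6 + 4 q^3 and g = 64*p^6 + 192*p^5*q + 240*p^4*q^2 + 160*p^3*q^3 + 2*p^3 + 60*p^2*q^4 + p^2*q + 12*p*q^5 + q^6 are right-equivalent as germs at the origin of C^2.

The Hessian of f at 0 is [[0, 0], [0, 0]] with rank 0, so corank 2. A Groebner basis of the Jacobian ideal J(f) in C{p,q} is {-p*q/6 + q^5 - q^2/3, p*q^2 + 2*q^3, p^2 + 3*p*q + 2*q^2}; counting standard monomials gives mu = 7. Corank 2; j^3 = (p + q)*(p + 2*q)^2 has shape L^2 M (L != M), so D-series; mu = 7 gives D_7. The Hessian of g at 0 is [[0, 0], [0, 0]] with rank 0, so corank 2. A Groebner basis of the Jacobian ideal J(g) in C{p,q} is {-p*q/12 + q^5, p*q^2, p^2 + p*q/2}; counting standard monomials gives mu = 7. Corank 2; j^3 = p^2*(2*p + q) has shape L^2 M (L != M), so D-series; mu = 7 gives D_7. Both have type D_7, hence right-equivalent.

Yes.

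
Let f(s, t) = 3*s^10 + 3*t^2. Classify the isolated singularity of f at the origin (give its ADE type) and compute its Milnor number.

Type A9, Milnor number mu = 9.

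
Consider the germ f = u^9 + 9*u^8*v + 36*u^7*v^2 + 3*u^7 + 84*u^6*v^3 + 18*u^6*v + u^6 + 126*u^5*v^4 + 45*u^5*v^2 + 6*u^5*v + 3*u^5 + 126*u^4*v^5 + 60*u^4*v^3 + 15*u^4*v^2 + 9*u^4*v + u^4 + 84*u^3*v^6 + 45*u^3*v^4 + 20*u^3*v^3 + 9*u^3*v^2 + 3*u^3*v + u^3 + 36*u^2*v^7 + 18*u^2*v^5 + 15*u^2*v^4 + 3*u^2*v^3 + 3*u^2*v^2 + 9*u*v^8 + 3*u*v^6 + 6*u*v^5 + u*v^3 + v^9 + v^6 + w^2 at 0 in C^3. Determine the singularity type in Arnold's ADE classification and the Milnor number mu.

The Hessian of f at 0 has rank 1. Corank 2; j^3 = u^3 is a perfect cube, so E-series; the 4-jet and mu = 7 give E_7.

Type E7, Milnor number mu = 7.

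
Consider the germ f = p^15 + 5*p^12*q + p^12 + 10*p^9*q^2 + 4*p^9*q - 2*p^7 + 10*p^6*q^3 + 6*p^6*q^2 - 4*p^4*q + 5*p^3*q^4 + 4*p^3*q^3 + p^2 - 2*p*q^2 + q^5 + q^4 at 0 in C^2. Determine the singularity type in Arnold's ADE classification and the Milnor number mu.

The Hessian of f at 0 is [[2, 0], [0, 0]] with rank 1, so corank 1. A Groebner basis of the Jacobian ideal J(f) in C{p,q} is {p^2, -p + q^2}; counting standard monomials gives mu = 4. Corank 1: A-series; mu = 4 gives A_4.

Type A4, Milnor number mu = 4.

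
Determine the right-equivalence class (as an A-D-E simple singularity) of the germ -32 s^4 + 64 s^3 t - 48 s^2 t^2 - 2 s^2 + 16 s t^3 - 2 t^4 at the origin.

A3

The Hessian of f at 0 has rank 1. Corank 1: A-series; mu = 3 gives A_3.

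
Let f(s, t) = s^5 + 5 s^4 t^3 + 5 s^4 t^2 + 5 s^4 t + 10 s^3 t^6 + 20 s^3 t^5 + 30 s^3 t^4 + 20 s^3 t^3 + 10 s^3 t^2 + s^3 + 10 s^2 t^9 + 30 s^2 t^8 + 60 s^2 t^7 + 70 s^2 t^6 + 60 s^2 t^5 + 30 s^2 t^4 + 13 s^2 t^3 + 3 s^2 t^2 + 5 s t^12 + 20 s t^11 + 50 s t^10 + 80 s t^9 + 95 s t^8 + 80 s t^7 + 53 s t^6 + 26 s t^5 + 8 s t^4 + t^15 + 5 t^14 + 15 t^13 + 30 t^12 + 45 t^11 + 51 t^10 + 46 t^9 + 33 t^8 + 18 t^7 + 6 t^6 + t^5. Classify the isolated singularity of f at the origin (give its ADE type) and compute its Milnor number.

Type E_8, Milnor number mu = 8.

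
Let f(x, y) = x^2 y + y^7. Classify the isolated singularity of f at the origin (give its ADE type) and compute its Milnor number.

The Hessian of f at 0 has rank 0. Corank 2; j^3 = x^2*y has shape L^2 M (L != M), so D-series; mu = 8 gives D_8.

Type D8, Milnor number mu = 8.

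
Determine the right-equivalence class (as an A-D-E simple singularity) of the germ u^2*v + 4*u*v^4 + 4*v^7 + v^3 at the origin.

D_4

The Hessian of f at 0 is [[0, 0], [0, 0]] with rank 0, so corank 2. A Groebner basis of the Jacobian ideal J(f) in C{u,v} is {v^3, u^2 + 3*v^2, u*v}; counting standard monomials gives mu = 4. Corank 2; j^3 = v*(u^2 + v^2) splits into three distinct lines over C (the quadratic factor has nonzero discriminant), so D_4.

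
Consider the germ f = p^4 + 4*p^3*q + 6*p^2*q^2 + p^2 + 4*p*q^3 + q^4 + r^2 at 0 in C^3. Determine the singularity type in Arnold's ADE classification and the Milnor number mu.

Type A3, Milnor number mu = 3.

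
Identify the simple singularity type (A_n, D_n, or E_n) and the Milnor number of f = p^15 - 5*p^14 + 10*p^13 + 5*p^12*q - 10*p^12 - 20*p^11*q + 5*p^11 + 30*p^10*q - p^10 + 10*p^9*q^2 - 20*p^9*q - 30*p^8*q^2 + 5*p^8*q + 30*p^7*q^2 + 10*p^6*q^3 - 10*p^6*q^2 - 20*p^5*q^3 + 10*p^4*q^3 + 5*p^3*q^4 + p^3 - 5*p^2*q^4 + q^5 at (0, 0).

The Hessian of f at 0 is [[0, 0], [0, 0]] with rank 0, so corank 2. A Groebner basis of the Jacobian ideal J(f) in C{p,q} is {q^4, p^2}; counting standard monomials gives mu = 8. Corank 2; j^3 = p^3 is a perfect cube, so E-series; the 5-jet and mu = 8 give E_8.

Type E8, Milnor number mu = 8.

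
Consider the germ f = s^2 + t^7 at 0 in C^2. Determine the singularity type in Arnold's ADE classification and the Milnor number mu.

Type A6, Milnor number mu = 6.

The Hessian of f at 0 has rank 1. Corank 1: A-series; mu = 6 gives A_6.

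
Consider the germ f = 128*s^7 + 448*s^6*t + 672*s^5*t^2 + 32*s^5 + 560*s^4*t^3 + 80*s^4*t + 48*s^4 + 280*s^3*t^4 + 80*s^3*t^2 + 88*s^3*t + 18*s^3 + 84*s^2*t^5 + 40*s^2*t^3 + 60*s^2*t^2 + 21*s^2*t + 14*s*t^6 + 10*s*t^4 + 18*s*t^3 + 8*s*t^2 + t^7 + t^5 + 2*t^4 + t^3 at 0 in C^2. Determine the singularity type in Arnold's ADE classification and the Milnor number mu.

The Hessian of f at 0 has rank 0. Corank 2; j^3 = (2*s + t)*(3*s + t)^2 has shape L^2 M (L != M), so D-series; mu = 8 gives D_8.

Type D_8, Milnor number mu = 8.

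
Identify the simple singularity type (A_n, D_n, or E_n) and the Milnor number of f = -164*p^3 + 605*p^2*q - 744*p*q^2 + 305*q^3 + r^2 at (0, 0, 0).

The Hessian of f at 0 has rank 1. Corank 2; j^3 = -(4*p - 5*q)*(41*p^2 - 100*p*q + 61*q^2) splits into three distinct lines over C (the quadratic factor has nonzero discriminant), so D_4.

Type D_4, Milnor number mu = 4.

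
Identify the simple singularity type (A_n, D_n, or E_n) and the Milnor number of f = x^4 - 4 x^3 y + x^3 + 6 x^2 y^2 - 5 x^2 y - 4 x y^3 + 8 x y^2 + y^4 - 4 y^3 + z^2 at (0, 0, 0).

The Hessian of f at 0 is [[0, 0, 0], [0, 0, 0], [0, 0, 2]] with rank 1, so corank 2. A Groebner basis of the Jacobian ideal J(f) in C{x,y,z} is {x*y^2 - x*y/2 + y^2, -x*y/4 + y^3 + y^2/2, x^2 - 3*x*y + 2*y^2, z}; counting standard monomials gives mu = 5. Corank 2; j^3 = (x - 2*y)^2*(x - y) has shape L^2 M (L != M), so D-series; mu = 5 gives D_5.

Type D_5, Milnor number mu = 5.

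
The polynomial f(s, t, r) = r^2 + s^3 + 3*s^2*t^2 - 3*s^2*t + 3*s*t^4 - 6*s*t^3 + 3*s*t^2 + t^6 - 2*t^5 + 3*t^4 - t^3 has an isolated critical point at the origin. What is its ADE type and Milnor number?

The Hessian of f at 0 has rank 1. Corank 2; j^3 = (s - t)^3 is a perfect cube, so E-series; the 5-jet and mu = 8 give E_8.

Type E8, Milnor number mu = 8.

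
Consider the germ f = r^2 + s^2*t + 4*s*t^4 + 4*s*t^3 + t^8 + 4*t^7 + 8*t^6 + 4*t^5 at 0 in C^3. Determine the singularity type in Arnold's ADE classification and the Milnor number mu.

The Hessian of f at 0 is [[0, 0, 0], [0, 0, 0], [0, 0, 2]] with rank 1, so corank 2. A Groebner basis of the Jacobian ideal J(f) in C{s,t,r} is {s^2*t^2 - 4*s^2*t/5 + 3*s^2/5 + 4*s*t^2/5 + 2*s*t/5 + 4*t^3/5, s^2*t/5 + s^2/10 + s*t^3 - s*t^2/5 + 2*s*t/5 + 4*t^3/5, s*t/2 + t^4 + t^3, s^3 + 2*s^2*t - 2*s^2 - 4*s*t^2, r}; counting standard monomials gives mu = 9. Corank 2; j^3 = s^2*t has shape L^2 M (L != M), so D-series; mu = 9 gives D_9.

Type D_{9}, Milnor number mu = 9.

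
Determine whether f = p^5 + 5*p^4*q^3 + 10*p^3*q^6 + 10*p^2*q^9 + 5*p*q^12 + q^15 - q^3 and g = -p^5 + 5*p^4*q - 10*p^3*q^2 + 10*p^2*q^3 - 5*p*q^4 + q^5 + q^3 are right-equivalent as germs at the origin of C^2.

Yes.

The Hessian of f at 0 has rank 0. Corank 2; j^3 = -q^3 is a perfect cube, so E-series; the 5-jet and mu = 8 give E_8. The Hessian of g at 0 has rank 0. Corank 2; j^3 = q^3 is a perfect cube, so E-series; the 5-jet and mu = 8 give E_8. Both have type E_8, hence right-equivalent.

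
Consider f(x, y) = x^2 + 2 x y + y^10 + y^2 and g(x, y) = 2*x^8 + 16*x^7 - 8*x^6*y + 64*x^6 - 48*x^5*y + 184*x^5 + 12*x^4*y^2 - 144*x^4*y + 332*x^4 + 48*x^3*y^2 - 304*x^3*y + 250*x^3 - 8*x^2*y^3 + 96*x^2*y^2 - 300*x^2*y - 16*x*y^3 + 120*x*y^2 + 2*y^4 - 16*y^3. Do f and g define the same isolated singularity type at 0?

The Hessian of f at 0 is [[2, 2], [2, 2]] with rank 1, so corank 1. A Groebner basis of the Jacobian ideal J(f) in C{x,y} is {y^9, x + y}; counting standard monomials gives mu = 9. Corank 1: A-series; mu = 9 gives A_9. The Hessian of g at 0 is [[0, 0], [0, 0]] with rank 0, so corank 2. A Groebner basis of the Jacobian ideal J(g) in C{x,y} is {x^3 + 75*x^2/4 - 15*x*y + 3*y^2, x^2*y + 175*x^2/4 - 35*x*y + 7*y^2, 1625*x^2/16 + x*y^2 - 325*x*y/4 + 65*y^2/4, 1875*x^2/8 - 375*x*y/2 + y^3 + 75*y^2/2}; counting standard monomials gives mu = 6. Corank 2; j^3 = 2*(5*x - 2*y)^3 is a perfect cube, so E-series; the 4-jet and mu = 6 give E_6. f is A_9 but g is E_6, hence not right-equivalent.

No.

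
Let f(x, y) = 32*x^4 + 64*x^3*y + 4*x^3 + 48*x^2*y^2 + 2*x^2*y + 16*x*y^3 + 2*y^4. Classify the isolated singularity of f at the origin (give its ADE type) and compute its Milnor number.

Type D_{5}, Milnor number mu = 5.

The Hessian of f at 0 has rank 0. Corank 2; j^3 = 2*x^2*(2*x + y) has shape L^2 M (L != M), so D-series; mu = 5 gives D_5.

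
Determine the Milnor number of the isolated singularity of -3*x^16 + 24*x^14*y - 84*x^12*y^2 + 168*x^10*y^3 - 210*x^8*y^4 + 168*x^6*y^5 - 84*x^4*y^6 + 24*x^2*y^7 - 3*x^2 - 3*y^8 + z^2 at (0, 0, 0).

7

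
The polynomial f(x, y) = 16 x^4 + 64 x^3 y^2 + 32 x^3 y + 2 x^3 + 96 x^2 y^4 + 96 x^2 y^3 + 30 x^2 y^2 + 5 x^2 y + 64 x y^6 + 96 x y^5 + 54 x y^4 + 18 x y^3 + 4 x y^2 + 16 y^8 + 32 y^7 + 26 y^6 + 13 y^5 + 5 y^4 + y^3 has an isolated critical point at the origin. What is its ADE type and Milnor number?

Type D_{5}, Milnor number mu = 5.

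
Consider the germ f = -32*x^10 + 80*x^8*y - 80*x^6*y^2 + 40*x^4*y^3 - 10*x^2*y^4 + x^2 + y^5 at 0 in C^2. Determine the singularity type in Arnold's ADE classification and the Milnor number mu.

The Hessian of f at 0 has rank 1. Corank 1: A-series; mu = 4 gives A_4.

Type A4, Milnor number mu = 4.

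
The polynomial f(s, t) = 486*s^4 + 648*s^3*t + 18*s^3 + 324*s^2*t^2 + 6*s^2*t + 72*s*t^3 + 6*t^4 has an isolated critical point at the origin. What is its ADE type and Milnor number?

Type D_5, Milnor number mu = 5.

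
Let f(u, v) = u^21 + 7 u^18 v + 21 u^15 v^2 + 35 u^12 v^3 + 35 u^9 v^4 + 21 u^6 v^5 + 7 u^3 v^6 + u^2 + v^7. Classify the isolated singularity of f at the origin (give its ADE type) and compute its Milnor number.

Type A6, Milnor number mu = 6.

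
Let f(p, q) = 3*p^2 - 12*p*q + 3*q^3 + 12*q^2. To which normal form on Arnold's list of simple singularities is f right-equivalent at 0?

A_{2}

The Hessian of f at 0 is [[6, -12], [-12, 24]] with rank 1, so corank 1. A Groebner basis of the Jacobian ideal J(f) in C{p,q} is {q^2, p - 2*q}; counting standard monomials gives mu = 2. Corank 1: A-series; mu = 2 gives A_2.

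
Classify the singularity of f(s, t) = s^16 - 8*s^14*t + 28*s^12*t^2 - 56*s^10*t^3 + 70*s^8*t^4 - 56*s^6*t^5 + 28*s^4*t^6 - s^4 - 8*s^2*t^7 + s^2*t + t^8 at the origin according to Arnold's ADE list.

D9

The Hessian of f at 0 has rank 0. Corank 2; j^3 = s^2*t has shape L^2 M (L != M), so D-series; mu = 9 gives D_9.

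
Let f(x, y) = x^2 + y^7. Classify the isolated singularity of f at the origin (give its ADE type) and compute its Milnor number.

The Hessian of f at 0 has rank 1. Corank 1: A-series; mu = 6 gives A_6.

Type A_6, Milnor number mu = 6.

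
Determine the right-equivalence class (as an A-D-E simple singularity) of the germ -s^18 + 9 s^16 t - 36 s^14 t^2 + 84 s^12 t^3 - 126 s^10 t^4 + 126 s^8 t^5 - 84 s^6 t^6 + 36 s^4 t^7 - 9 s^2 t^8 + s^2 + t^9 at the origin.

The Hessian of f at 0 has rank 1. Corank 1: A-series; mu = 8 gives A_8.

A_{8}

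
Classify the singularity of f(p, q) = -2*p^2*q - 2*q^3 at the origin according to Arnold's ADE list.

D_{4}

The Hessian of f at 0 has rank 0. Corank 2; j^3 = -2*q*(p^2 + q^2) splits into three distinct lines over C (the quadratic factor has nonzero discriminant), so D_4.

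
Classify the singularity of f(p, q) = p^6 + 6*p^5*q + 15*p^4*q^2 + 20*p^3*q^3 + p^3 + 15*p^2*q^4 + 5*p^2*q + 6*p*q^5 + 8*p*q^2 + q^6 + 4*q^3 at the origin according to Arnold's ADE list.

D_{7}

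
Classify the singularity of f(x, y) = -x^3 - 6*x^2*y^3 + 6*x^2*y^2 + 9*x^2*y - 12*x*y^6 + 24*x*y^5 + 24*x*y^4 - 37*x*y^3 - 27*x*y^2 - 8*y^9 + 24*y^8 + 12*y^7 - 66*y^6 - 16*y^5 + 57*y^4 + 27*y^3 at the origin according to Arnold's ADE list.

The Hessian of f at 0 is [[0, 0], [0, 0]] with rank 0, so corank 2. A Groebner basis of the Jacobian ideal J(f) in C{x,y} is {-x^2/4 + 3*x*y/2 + y^4 - y^3/12 - 9*y^2/4, x^3 - 51*x^2/4 + 153*x*y/2 - 125*y^3/4 - 459*y^2/4, x^2*y - 35*x^2/12 + 35*x*y/2 - 359*y^3/36 - 105*y^2/4, -x^2/2 + x*y^2 + 3*x*y - 19*y^3/6 - 9*y^2/2}; counting standard monomials gives mu = 7. Corank 2; j^3 = -(x - 3*y)^3 is a perfect cube, so E-series; the 4-jet and mu = 7 give E_7.

E_7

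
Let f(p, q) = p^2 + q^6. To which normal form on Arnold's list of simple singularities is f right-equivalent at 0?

The Hessian of f at 0 has rank 1. Corank 1: A-series; mu = 5 gives A_5.

A_{5}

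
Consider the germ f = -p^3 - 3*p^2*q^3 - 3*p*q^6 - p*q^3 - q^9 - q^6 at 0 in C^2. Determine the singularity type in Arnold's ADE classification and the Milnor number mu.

The Hessian of f at 0 has rank 0. Corank 2; j^3 = -p^3 is a perfect cube, so E-series; the 4-jet and mu = 7 give E_7.

Type E_7, Milnor number mu = 7.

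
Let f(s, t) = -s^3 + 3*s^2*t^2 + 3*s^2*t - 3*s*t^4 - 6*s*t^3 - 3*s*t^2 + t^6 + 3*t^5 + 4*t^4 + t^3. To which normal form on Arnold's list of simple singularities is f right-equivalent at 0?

The Hessian of f at 0 has rank 0. Corank 2; j^3 = -(s - t)^3 is a perfect cube, so E-series; the 4-jet and mu = 6 give E_6.

E_6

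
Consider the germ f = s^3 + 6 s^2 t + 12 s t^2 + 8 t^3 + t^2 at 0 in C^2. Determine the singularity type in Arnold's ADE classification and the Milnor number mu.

Type A2, Milnor number mu = 2.

The Hessian of f at 0 is [[0, 0], [0, 2]] with rank 1, so corank 1. A Groebner basis of the Jacobian ideal J(f) in C{s,t} is {s^2, t}; counting standard monomials gives mu = 2. Corank 1: A-series; mu = 2 gives A_2.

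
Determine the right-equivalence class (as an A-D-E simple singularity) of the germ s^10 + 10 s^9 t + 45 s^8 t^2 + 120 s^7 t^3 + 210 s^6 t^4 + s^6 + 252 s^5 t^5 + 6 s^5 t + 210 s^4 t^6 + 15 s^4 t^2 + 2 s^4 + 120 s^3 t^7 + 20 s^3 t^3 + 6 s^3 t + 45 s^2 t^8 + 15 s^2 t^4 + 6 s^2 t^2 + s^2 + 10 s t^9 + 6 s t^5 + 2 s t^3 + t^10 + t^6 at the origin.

A_{9}

The Hessian of f at 0 has rank 1. Corank 1: A-series; mu = 9 gives A_9.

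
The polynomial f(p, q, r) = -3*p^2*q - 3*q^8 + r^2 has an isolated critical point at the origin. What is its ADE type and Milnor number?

The Hessian of f at 0 is [[0, 0, 0], [0, 0, 0], [0, 0, 2]] with rank 1, so corank 2. A Groebner basis of the Jacobian ideal J(f) in C{p,q,r} is {p^2/8 + q^7, p^3, p*q, r}; counting standard monomials gives mu = 9. Corank 2; j^3 = -3*p^2*q has shape L^2 M (L != M), so D-series; mu = 9 gives D_9.

Type D_9, Milnor number mu = 9.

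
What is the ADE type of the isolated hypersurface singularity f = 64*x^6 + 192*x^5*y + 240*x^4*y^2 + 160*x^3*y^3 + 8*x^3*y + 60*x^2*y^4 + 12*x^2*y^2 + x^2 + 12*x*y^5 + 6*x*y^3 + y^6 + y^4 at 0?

The Hessian of f at 0 has rank 1. Corank 1: A-series; mu = 3 gives A_3.

A3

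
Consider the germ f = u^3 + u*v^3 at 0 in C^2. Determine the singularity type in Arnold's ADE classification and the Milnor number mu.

The Hessian of f at 0 is [[0, 0], [0, 0]] with rank 0, so corank 2. A Groebner basis of the Jacobian ideal J(f) in C{u,v} is {u^3, u*v^2, 3*u^2 + v^3}; counting standard monomials gives mu = 7. Corank 2; j^3 = u^3 is a perfect cube, so E-series; the 4-jet and mu = 7 give E_7.

Type E_7, Milnor number mu = 7.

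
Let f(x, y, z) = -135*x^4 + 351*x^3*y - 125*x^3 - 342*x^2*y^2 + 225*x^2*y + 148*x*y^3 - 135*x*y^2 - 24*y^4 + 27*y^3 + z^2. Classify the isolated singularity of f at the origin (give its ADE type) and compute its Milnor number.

Type E7, Milnor number mu = 7.

The Hessian of f at 0 is [[0, 0, 0], [0, 0, 0], [0, 0, 2]] with rank 1, so corank 2. A Groebner basis of the Jacobian ideal J(f) in C{x,y,z} is {390625*x^2/3 - 156250*x*y + y^4 - 125*y^3/9 + 46875*y^2, x^3 + 475*x^2 - 570*x*y - 4*y^3/15 + 171*y^2, x^2*y + 4625*x^2/9 - 1850*x*y/3 - 56*y^3/135 + 185*y^2, 1250*x^2/3 + x*y^2 - 500*x*y - 29*y^3/45 + 150*y^2, z}; counting standard monomials gives mu = 7. Corank 2; j^3 = -(5*x - 3*y)^3 is a perfect cube, so E-series; the 4-jet and mu = 7 give E_7.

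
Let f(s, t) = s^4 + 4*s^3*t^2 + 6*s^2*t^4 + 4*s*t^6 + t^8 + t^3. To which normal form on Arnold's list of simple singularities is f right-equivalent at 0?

The Hessian of f at 0 is [[0, 0], [0, 0]] with rank 0, so corank 2. A Groebner basis of the Jacobian ideal J(f) in C{s,t} is {s^3, t^2}; counting standard monomials gives mu = 6. Corank 2; j^3 = t^3 is a perfect cube, so E-series; the 4-jet and mu = 6 give E_6.

E_{6}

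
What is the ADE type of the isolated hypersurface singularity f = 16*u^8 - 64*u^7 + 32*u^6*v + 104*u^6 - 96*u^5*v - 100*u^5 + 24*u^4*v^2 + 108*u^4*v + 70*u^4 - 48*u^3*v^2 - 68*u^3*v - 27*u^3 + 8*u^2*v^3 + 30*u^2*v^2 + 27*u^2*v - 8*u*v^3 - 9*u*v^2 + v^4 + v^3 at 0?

E_{6}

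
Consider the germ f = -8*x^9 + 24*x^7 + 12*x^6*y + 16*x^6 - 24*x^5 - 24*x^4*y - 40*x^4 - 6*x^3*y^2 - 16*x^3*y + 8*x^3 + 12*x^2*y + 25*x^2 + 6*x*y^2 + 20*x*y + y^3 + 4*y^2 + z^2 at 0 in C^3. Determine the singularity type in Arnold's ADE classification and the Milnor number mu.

The Hessian of f at 0 is [[50, 20, 0], [20, 8, 0], [0, 0, 2]] with rank 2, so corank 1. A Groebner basis of the Jacobian ideal J(f) in C{x,y,z} is {y^2, x + 2*y/5, z}; counting standard monomials gives mu = 2. Corank 1: A-series; mu = 2 gives A_2.

Type A_2, Milnor number mu = 2.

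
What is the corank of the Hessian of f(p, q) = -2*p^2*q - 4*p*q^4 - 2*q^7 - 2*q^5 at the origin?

Hessian at 0 has rank 0.

2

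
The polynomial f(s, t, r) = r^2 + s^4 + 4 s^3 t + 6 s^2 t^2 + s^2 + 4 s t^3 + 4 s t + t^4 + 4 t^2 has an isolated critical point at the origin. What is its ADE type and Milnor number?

The Hessian of f at 0 has rank 2. Corank 1: A-series; mu = 3 gives A_3.

Type A3, Milnor number mu = 3.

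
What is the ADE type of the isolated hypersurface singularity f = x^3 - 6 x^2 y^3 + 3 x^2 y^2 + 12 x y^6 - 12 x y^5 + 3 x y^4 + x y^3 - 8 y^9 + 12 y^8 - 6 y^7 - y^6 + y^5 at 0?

E7

The Hessian of f at 0 is [[0, 0], [0, 0]] with rank 0, so corank 2. A Groebner basis of the Jacobian ideal J(f) in C{x,y} is {-x^2 + y^4 - y^3/3, x^3, x^2*y + x^2/3 + y^3/9, x^2 + x*y^2 + y^3/3}; counting standard monomials gives mu = 7. Corank 2; j^3 = x^3 is a perfect cube, so E-series; the 4-jet and mu = 7 give E_7.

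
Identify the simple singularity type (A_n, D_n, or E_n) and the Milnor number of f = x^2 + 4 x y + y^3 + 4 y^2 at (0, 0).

The Hessian of f at 0 has rank 1. Corank 1: A-series; mu = 2 gives A_2.

Type A_{2}, Milnor number mu = 2.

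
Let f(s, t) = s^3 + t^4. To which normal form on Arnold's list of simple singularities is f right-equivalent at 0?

E6

The Hessian of f at 0 has rank 0. Corank 2; j^3 = s^3 is a perfect cube, so E-series; the 4-jet and mu = 6 give E_6.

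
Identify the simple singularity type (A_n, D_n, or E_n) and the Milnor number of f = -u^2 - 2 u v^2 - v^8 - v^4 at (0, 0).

Type A_{7}, Milnor number mu = 7.

The Hessian of f at 0 has rank 1. Corank 1: A-series; mu = 7 gives A_7.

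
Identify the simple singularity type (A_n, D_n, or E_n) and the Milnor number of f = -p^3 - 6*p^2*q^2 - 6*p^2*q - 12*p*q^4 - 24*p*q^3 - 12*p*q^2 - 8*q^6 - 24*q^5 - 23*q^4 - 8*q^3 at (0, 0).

Type E6, Milnor number mu = 6.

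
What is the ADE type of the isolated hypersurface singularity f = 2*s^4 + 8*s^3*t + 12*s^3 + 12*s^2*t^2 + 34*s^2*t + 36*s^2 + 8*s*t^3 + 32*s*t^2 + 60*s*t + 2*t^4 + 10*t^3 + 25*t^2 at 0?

A3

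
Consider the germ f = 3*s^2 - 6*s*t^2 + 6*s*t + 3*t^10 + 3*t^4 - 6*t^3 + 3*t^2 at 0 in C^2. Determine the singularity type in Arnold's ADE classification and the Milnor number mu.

Type A_9, Milnor number mu = 9.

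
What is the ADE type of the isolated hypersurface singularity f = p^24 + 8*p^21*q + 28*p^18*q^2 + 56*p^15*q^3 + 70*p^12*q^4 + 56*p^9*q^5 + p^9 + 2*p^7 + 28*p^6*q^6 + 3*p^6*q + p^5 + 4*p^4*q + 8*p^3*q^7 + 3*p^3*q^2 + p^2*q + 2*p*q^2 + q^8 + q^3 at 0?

D_9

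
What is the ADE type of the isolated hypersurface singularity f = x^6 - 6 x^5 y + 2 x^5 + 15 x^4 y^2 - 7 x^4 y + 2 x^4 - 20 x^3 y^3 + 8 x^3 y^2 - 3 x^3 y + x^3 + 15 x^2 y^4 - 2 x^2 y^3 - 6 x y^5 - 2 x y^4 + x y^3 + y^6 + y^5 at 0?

E7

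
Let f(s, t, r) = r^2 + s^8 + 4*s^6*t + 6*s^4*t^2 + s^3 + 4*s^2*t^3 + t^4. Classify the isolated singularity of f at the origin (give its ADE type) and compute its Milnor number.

Type E6, Milnor number mu = 6.

The Hessian of f at 0 is [[0, 0, 0], [0, 0, 0], [0, 0, 2]] with rank 1, so corank 2. A Groebner basis of the Jacobian ideal J(f) in C{s,t,r} is {t^3, s^2, r}; counting standard monomials gives mu = 6. Corank 2; j^3 = s^3 is a perfect cube, so E-series; the 4-jet and mu = 6 give E_6.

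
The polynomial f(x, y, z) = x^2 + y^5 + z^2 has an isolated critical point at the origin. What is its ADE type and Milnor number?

Type A_4, Milnor number mu = 4.

The Hessian of f at 0 has rank 2. Corank 1: A-series; mu = 4 gives A_4.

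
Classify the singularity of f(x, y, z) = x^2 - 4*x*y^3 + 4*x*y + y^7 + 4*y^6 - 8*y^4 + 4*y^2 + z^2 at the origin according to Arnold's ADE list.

The Hessian of f at 0 is [[2, 4, 0], [4, 8, 0], [0, 0, 2]] with rank 2, so corank 1. A Groebner basis of the Jacobian ideal J(f) in C{x,y,z} is {-x/2 + y^3 - y, x^2 + 4*x*y + 4*y^2, z}; counting standard monomials gives mu = 6. Corank 1: A-series; mu = 6 gives A_6.

A_{6}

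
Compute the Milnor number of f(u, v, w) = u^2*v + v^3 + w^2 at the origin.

4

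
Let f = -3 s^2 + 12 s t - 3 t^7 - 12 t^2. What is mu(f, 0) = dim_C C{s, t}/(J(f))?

6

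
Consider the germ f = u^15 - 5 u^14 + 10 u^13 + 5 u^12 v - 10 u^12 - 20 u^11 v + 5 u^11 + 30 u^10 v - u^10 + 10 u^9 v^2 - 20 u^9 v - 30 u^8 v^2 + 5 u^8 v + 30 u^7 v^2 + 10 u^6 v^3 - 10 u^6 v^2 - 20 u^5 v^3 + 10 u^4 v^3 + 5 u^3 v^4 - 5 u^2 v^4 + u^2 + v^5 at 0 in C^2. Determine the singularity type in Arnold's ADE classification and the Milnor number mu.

The Hessian of f at 0 has rank 1. Corank 1: A-series; mu = 4 gives A_4.

Type A_{4}, Milnor number mu = 4.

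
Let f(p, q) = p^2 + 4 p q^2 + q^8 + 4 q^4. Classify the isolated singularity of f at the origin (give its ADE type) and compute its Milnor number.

Type A7, Milnor number mu = 7.

The Hessian of f at 0 is [[2, 0], [0, 0]] with rank 1, so corank 1. A Groebner basis of the Jacobian ideal J(f) in C{p,q} is {p^4, p^3*q, p/2 + q^2}; counting standard monomials gives mu = 7. Corank 1: A-series; mu = 7 gives A_7.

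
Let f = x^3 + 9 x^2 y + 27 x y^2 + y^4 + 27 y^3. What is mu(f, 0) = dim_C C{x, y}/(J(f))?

6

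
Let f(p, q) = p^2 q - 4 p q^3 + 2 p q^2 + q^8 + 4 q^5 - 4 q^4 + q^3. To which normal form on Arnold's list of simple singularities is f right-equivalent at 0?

D_{9}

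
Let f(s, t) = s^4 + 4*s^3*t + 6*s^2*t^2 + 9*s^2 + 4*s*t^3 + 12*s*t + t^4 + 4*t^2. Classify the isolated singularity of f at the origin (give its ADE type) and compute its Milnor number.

Type A_{3}, Milnor number mu = 3.

The Hessian of f at 0 has rank 1. Corank 1: A-series; mu = 3 gives A_3.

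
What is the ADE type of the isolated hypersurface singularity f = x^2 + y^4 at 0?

A_{3}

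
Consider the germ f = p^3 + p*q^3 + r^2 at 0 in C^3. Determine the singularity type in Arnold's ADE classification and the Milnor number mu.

Type E_{7}, Milnor number mu = 7.

The Hessian of f at 0 is [[0, 0, 0], [0, 0, 0], [0, 0, 2]] with rank 1, so corank 2. A Groebner basis of the Jacobian ideal J(f) in C{p,q,r} is {p^3, p*q^2, 3*p^2 + q^3, r}; counting standard monomials gives mu = 7. Corank 2; j^3 = p^3 is a perfect cube, so E-series; the 4-jet and mu = 7 give E_7.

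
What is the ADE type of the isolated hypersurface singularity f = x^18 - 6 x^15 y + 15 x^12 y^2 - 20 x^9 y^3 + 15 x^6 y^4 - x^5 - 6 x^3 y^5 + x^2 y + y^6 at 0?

The Hessian of f at 0 has rank 0. Corank 2; j^3 = x^2*y has shape L^2 M (L != M), so D-series; mu = 7 gives D_7.

D_{7}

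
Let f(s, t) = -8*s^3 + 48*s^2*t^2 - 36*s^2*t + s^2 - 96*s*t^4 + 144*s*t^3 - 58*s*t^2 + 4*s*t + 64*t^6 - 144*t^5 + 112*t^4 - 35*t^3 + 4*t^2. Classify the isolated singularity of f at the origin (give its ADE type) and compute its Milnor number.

The Hessian of f at 0 has rank 1. Corank 1: A-series; mu = 2 gives A_2.

Type A2, Milnor number mu = 2.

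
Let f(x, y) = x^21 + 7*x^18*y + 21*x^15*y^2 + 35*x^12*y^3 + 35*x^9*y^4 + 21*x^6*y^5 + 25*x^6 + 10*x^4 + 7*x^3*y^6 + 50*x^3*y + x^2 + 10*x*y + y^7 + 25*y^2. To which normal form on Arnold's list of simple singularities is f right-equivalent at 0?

A_{6}

The Hessian of f at 0 has rank 1. Corank 1: A-series; mu = 6 gives A_6.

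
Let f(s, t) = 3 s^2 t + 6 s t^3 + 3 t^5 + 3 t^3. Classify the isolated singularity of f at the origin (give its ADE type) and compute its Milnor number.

The Hessian of f at 0 is [[0, 0], [0, 0]] with rank 0, so corank 2. A Groebner basis of the Jacobian ideal J(f) in C{s,t} is {t^3, s^2 + 3*t^2, s*t}; counting standard monomials gives mu = 4. Corank 2; j^3 = 3*t*(s^2 + t^2) splits into three distinct lines over C (the quadratic factor has nonzero discriminant), so D_4.

Type D_{4}, Milnor number mu = 4.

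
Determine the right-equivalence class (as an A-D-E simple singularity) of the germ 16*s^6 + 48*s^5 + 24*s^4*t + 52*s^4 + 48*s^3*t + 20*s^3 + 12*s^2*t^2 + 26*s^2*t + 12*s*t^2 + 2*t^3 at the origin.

The Hessian of f at 0 is [[0, 0], [0, 0]] with rank 0, so corank 2. A Groebner basis of the Jacobian ideal J(f) in C{s,t} is {t^3, s^2 - 3*t^2/11, s*t + 6*t^2/11}; counting standard monomials gives mu = 4. Corank 2; j^3 = 2*(2*s + t)*(5*s^2 + 4*s*t + t^2) splits into three distinct lines over C (the quadratic factor has nonzero discriminant), so D_4.

D_4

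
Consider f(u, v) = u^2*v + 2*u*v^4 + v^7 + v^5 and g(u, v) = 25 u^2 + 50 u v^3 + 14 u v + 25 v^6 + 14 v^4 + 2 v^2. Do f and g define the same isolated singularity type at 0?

No.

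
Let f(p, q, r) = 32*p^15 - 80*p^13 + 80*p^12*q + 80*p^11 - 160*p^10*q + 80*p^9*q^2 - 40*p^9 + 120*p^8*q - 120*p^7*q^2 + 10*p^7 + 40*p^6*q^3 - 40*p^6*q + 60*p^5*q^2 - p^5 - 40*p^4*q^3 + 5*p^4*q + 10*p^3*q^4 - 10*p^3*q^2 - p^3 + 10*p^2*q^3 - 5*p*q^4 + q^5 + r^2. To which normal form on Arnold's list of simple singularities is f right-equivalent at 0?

The Hessian of f at 0 has rank 1. Corank 2; j^3 = -p^3 is a perfect cube, so E-series; the 5-jet and mu = 8 give E_8.

E8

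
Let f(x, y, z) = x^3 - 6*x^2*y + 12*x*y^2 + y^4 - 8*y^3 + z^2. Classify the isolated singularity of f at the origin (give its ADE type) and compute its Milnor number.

The Hessian of f at 0 has rank 1. Corank 2; j^3 = (x - 2*y)^3 is a perfect cube, so E-series; the 4-jet and mu = 6 give E_6.

Type E6, Milnor number mu = 6.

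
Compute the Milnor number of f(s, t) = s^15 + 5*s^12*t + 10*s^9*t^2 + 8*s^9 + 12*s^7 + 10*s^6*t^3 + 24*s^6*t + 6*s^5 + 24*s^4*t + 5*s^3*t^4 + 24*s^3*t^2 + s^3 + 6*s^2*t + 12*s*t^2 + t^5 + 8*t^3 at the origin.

The Hessian of f at 0 has rank 0. Corank 2; j^3 = (s + 2*t)^3 is a perfect cube, so E-series; the 5-jet and mu = 8 give E_8.

8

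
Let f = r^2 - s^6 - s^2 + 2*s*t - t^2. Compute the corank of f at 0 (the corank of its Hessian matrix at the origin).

1

The Hessian at 0 is [[-2, 2, 0], [2, -2, 0], [0, 0, 2]] of rank 2; hence corank 1.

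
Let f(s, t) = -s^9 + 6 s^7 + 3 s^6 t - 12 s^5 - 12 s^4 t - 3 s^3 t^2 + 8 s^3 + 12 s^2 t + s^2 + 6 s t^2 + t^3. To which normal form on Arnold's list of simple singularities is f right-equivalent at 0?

A2

The Hessian of f at 0 has rank 1. Corank 1: A-series; mu = 2 gives A_2.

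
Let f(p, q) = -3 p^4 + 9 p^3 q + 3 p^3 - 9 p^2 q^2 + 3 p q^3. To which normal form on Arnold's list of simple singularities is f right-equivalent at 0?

E7

The Hessian of f at 0 is [[0, 0], [0, 0]] with rank 0, so corank 2. A Groebner basis of the Jacobian ideal J(f) in C{p,q} is {3*p^2 + q^4 + q^3, p^3, p^2*q - p^2 - q^3/3, -2*p^2 + p*q^2 - 2*q^3/3}; counting standard monomials gives mu = 7. Corank 2; j^3 = 3*p^3 is a perfect cube, so E-series; the 4-jet and mu = 7 give E_7.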